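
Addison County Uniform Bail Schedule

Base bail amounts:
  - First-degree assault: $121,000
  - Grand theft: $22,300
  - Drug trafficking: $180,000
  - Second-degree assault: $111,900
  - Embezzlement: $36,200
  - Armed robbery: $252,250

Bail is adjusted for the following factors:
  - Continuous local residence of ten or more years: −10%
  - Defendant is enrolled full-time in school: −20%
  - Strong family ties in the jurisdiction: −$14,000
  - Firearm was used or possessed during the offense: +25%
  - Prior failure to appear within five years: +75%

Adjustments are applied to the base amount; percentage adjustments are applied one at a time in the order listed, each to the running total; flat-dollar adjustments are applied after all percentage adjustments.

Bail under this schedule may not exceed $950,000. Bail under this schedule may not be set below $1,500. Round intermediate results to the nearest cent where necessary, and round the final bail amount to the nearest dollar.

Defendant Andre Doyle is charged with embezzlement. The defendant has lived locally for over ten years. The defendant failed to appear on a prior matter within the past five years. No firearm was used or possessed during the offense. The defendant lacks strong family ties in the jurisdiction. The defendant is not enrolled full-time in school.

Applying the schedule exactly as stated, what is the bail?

$57,015

Base amounts from the schedule: embezzlement $36,200.
Single charge. Combined base = $36,200.
Continuous local residence of ten or more years (−10%): $36,200 × 0.9 = $32,580.
Prior failure to appear within five years (+75%): $32,580 × 1.75 = $57,015.
$57,015 is within the $950,000 maximum.
$57,015 is at or above the $1,500 minimum.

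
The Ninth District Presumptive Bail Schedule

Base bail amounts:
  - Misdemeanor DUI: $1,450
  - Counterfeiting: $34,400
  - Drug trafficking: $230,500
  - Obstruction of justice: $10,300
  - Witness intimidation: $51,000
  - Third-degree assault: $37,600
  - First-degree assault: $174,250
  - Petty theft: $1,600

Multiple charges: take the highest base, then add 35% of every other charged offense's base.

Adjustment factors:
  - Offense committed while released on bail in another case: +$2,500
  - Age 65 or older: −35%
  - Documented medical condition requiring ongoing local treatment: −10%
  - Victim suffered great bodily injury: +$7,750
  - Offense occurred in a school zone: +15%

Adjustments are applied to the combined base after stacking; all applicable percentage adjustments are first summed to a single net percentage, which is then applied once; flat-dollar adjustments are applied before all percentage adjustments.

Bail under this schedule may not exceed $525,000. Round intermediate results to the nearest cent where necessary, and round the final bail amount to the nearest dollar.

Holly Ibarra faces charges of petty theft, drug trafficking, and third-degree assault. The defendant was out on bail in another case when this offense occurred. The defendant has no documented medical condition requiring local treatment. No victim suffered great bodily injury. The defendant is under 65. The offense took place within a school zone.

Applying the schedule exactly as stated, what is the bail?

Base amounts from the schedule: petty theft $1,600; drug trafficking $230,500; third-degree assault $37,600.
Stacking rule: highest base plus 35% of each additional charge. Highest is drug trafficking at $230,500. Additional: $1,600 × 35% = $560; $37,600 × 35% = $13,160. Combined base = $230,500 + $13,720 = $244,220.
Offense committed while released on bail in another case (+$2,500 flat): $244,220 + $2,500 = $246,720.
Offense occurred in a school zone (+15%): $246,720 × 1.15 = $283,728.
$283,728 is within the $525,000 maximum.

$283,728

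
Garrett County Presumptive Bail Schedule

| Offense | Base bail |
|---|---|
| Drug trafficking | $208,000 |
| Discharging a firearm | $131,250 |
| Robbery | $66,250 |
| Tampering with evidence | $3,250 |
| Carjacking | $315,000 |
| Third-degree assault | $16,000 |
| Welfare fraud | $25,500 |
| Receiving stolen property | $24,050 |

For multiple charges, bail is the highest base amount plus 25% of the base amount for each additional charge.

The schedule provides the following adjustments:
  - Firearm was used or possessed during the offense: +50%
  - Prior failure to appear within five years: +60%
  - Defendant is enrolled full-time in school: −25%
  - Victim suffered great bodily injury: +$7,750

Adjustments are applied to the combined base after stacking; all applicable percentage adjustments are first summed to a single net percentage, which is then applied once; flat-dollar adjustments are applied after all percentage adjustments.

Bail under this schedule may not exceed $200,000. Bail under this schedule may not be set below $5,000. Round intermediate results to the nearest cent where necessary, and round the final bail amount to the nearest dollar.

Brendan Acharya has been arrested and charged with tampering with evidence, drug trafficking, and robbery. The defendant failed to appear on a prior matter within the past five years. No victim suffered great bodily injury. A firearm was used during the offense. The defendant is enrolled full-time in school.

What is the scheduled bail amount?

Base amounts from the schedule: tampering with evidence $3,250; drug trafficking $208,000; robbery $66,250.
Stacking rule: highest base plus 25% of each additional charge. Highest is drug trafficking at $208,000. Additional: $3,250 × 25% = $812.50; $66,250 × 25% = $16,562.50. Combined base = $208,000 + $17,375 = $225,375.
Net percentage adjustment: +50% +60% −25% = +85%. $225,375 × 1.85 = $416,943.75.
Result $416,943.75 exceeds the maximum of $200,000; bail is capped at $200,000.
$200,000 is at or above the $5,000 minimum.

$200,000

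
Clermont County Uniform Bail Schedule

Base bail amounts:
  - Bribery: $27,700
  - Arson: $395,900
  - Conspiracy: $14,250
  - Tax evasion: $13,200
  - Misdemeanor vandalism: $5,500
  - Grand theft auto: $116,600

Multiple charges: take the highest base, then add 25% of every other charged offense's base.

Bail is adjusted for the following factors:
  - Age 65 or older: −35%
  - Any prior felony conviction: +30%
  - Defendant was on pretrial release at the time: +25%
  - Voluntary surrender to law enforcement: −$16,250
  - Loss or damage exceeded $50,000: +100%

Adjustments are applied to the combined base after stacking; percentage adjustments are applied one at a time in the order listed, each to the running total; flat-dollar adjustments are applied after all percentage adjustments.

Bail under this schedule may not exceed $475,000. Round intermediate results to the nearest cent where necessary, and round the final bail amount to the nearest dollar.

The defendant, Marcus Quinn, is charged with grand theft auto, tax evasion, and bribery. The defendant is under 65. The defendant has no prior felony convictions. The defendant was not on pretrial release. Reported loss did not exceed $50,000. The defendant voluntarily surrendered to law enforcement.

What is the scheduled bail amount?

$110,575

Base amounts from the schedule: grand theft auto $116,600; tax evasion $13,200; bribery $27,700.
Stacking rule: highest base plus 25% of each additional charge. Highest is grand theft auto at $116,600. Additional: $13,200 × 25% = $3,300; $27,700 × 25% = $6,925. Combined base = $116,600 + $10,225 = $126,825.
Voluntary surrender to law enforcement (−$16,250 flat): $126,825 − $16,250 = $110,575.
$110,575 is within the $475,000 maximum.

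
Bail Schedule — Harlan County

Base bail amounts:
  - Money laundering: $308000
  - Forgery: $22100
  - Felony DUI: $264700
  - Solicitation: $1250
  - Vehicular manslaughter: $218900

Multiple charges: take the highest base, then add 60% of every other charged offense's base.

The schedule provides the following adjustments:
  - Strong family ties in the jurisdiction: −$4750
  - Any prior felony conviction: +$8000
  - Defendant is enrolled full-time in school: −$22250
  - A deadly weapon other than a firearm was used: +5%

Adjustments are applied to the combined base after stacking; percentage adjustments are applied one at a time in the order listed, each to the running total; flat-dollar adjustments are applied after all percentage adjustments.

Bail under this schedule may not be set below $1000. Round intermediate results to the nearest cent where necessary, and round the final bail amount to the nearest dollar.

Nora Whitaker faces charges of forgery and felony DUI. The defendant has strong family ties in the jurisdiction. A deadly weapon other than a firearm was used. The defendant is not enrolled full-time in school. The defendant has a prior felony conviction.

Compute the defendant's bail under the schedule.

$295108

Base amounts from the schedule: forgery $22100; felony DUI $264700.
Stacking rule: highest base plus 60% of each additional charge. Highest is felony DUI at $264700. Additional: $22100 × 60% = $13260. Combined base = $264700 + $13260 = $277960.
A deadly weapon other than a firearm was used (+5%): $277960 × 1.05 = $291858.
Strong family ties in the jurisdiction (−$4750 flat): $291858 − $4750 = $287108.
Any prior felony conviction (+$8000 flat): $287108 + $8000 = $295108.
$295108 is at or above the $1000 minimum.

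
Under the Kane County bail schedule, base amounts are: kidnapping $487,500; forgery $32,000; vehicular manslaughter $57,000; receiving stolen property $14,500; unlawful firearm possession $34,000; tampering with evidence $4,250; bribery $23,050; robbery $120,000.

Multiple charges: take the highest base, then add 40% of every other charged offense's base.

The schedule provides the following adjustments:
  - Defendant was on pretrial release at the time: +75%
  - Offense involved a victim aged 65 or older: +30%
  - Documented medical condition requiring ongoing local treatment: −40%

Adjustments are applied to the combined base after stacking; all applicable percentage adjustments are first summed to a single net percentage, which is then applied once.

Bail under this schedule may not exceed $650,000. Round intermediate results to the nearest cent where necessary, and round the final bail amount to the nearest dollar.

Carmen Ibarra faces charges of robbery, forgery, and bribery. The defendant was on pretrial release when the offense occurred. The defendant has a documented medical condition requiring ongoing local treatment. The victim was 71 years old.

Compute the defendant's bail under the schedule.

$234,333

Base amounts from the schedule: robbery $120,000; forgery $32,000; bribery $23,050.
Stacking rule: highest base plus 40% of each additional charge. Highest is robbery at $120,000. Additional: $32,000 × 40% = $12,800; $23,050 × 40% = $9,220. Combined base = $120,000 + $22,020 = $142,020.
Net percentage adjustment: +75% +30% −40% = +65%. $142,020 × 1.65 = $234,333.
$234,333 is within the $650,000 maximum.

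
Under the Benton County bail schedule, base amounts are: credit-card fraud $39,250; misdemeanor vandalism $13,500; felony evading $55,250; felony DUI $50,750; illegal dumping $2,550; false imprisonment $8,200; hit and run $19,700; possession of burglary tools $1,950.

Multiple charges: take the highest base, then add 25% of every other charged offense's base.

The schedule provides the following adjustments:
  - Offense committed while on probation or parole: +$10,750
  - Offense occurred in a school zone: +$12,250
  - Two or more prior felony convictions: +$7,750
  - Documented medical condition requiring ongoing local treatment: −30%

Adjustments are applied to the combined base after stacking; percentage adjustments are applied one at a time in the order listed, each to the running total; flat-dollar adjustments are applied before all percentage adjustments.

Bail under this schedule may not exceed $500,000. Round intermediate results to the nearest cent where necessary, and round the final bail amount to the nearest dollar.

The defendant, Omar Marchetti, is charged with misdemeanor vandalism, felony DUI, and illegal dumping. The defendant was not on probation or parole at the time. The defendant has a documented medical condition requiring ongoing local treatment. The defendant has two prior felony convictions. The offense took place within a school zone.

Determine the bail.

$52,334

Base amounts from the schedule: misdemeanor vandalism $13,500; felony DUI $50,750; illegal dumping $2,550.
Stacking rule: highest base plus 25% of each additional charge. Highest is felony DUI at $50,750. Additional: $13,500 × 25% = $3,375; $2,550 × 25% = $637.50. Combined base = $50,750 + $4,012.50 = $54,762.50.
Offense occurred in a school zone (+$12,250 flat): $54,762.50 + $12,250 = $67,012.50.
Two or more prior felony convictions (+$7,750 flat): $67,012.50 + $7,750 = $74,762.50.
Documented medical condition requiring ongoing local treatment (−30%): $74,762.50 × 0.7 = $52,333.75.
$52,333.75 is within the $500,000 maximum.
Rounded to the nearest dollar: $52,334.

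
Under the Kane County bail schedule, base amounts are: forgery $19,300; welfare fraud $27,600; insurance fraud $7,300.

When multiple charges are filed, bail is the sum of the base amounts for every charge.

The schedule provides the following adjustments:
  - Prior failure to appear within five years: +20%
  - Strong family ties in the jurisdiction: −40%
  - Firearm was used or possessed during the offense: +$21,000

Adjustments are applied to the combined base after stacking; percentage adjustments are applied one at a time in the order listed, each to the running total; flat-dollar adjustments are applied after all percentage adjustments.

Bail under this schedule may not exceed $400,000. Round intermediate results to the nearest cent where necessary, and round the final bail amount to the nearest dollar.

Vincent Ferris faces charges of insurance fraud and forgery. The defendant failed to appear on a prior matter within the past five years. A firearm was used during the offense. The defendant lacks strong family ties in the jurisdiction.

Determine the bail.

$52,920

Base amounts from the schedule: insurance fraud $7,300; forgery $19,300.
Stacking rule: sum of all bases. $7,300 + $19,300 = $26,600.
Prior failure to appear within five years (+20%): $26,600 × 1.2 = $31,920.
Firearm was used or possessed during the offense (+$21,000 flat): $31,920 + $21,000 = $52,920.
$52,920 is within the $400,000 maximum.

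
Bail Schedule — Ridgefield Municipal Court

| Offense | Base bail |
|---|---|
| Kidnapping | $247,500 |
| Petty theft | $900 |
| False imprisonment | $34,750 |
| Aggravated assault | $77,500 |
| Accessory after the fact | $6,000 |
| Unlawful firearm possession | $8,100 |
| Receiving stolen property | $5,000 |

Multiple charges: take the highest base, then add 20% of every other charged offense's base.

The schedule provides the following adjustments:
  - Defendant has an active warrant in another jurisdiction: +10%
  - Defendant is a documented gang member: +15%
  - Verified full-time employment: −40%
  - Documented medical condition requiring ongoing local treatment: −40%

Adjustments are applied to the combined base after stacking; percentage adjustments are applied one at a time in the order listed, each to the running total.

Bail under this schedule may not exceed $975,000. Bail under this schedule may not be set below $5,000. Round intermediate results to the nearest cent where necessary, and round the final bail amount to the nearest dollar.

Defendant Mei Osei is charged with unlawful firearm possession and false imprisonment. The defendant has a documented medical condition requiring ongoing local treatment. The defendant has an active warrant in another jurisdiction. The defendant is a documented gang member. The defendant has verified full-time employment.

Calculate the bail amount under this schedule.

$16,563

Base amounts from the schedule: unlawful firearm possession $8,100; false imprisonment $34,750.
Stacking rule: highest base plus 20% of each additional charge. Highest is false imprisonment at $34,750. Additional: $8,100 × 20% = $1,620. Combined base = $34,750 + $1,620 = $36,370.
Defendant has an active warrant in another jurisdiction (+10%): $36,370 × 1.1 = $40,007.
Defendant is a documented gang member (+15%): $40,007 × 1.15 = $46,008.05.
Verified full-time employment (−40%): $46,008.05 × 0.6 = $27,604.83.
Documented medical condition requiring ongoing local treatment (−40%): $27,604.83 × 0.6 = $16,562.90.
$16,562.90 is within the $975,000 maximum.
$16,562.90 is at or above the $5,000 minimum.
Rounded to the nearest dollar: $16,563.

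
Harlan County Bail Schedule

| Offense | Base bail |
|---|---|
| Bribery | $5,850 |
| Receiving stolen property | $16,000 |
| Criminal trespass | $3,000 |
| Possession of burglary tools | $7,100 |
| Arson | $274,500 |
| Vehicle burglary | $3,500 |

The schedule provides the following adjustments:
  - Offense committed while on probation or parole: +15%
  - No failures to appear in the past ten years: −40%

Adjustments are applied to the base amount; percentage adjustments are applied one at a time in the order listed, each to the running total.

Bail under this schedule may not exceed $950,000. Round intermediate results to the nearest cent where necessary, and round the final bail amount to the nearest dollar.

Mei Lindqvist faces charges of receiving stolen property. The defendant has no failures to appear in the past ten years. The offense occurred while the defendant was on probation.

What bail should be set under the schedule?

$11,040

Base amounts from the schedule: receiving stolen property $16,000.
Single charge. Combined base = $16,000.
Offense committed while on probation or parole (+15%): $16,000 × 1.15 = $18,400.
No failures to appear in the past ten years (−40%): $18,400 × 0.6 = $11,040.
$11,040 is within the $950,000 maximum.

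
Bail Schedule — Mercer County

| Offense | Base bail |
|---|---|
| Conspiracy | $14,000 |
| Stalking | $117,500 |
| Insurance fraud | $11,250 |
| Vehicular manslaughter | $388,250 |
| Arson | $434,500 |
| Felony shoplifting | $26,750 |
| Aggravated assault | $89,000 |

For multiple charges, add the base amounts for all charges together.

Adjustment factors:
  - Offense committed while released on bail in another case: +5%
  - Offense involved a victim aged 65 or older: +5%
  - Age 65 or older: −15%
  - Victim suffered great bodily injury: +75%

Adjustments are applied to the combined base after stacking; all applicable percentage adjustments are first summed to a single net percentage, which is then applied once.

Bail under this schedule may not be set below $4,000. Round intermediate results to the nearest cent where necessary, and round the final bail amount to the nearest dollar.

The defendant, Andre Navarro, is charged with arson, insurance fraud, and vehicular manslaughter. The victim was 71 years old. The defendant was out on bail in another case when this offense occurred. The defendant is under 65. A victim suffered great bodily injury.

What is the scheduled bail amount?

Base amounts from the schedule: arson $434,500; insurance fraud $11,250; vehicular manslaughter $388,250.
Stacking rule: sum of all bases. $434,500 + $11,250 + $388,250 = $834,000.
Net percentage adjustment: +5% +5% +75% = +85%. $834,000 × 1.85 = $1,542,900.
$1,542,900 is at or above the $4,000 minimum.

$1,542,900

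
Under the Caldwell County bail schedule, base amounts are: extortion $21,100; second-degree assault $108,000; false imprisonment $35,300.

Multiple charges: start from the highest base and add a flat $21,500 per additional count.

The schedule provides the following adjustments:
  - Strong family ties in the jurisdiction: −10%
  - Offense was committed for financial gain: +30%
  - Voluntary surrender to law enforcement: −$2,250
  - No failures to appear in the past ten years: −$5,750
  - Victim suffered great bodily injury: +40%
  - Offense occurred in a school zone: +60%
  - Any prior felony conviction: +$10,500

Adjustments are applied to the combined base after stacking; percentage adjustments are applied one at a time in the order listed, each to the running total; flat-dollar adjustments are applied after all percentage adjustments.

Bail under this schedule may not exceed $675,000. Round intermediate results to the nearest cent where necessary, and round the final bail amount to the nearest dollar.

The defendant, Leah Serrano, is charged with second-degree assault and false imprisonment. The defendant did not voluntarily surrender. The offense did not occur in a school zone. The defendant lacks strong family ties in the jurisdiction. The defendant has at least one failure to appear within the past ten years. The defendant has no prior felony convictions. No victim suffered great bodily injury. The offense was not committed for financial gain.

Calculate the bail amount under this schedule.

$129,500

Base amounts from the schedule: second-degree assault $108,000; false imprisonment $35,300.
Stacking rule: highest base plus $21,500 per additional charge. Highest is second-degree assault at $108,000; 1 additional charge → +$21,500. Combined base = $129,500.
No adjustment factors apply to this defendant.
$129,500 is within the $675,000 maximum.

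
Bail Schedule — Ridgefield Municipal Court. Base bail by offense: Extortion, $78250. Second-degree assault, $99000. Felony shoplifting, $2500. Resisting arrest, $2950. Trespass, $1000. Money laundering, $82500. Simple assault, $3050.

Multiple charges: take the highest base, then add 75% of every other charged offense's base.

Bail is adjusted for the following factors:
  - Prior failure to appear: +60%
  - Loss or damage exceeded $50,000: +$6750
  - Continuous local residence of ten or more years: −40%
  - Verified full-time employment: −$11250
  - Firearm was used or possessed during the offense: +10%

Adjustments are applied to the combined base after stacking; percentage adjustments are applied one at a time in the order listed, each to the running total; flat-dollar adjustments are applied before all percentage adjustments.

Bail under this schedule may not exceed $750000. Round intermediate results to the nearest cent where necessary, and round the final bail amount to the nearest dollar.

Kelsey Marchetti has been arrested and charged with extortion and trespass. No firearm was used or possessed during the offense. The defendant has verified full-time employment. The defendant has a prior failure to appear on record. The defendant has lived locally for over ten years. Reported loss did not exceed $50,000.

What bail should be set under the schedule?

Base amounts from the schedule: extortion $78250; trespass $1000.
Stacking rule: highest base plus 75% of each additional charge. Highest is extortion at $78250. Additional: $1000 × 75% = $750. Combined base = $78250 + $750 = $79000.
Verified full-time employment (−$11250 flat): $79000 − $11250 = $67750.
Prior failure to appear (+60%): $67750 × 1.6 = $108400.
Continuous local residence of ten or more years (−40%): $108400 × 0.6 = $65040.
$65040 is within the $750000 maximum.

$65040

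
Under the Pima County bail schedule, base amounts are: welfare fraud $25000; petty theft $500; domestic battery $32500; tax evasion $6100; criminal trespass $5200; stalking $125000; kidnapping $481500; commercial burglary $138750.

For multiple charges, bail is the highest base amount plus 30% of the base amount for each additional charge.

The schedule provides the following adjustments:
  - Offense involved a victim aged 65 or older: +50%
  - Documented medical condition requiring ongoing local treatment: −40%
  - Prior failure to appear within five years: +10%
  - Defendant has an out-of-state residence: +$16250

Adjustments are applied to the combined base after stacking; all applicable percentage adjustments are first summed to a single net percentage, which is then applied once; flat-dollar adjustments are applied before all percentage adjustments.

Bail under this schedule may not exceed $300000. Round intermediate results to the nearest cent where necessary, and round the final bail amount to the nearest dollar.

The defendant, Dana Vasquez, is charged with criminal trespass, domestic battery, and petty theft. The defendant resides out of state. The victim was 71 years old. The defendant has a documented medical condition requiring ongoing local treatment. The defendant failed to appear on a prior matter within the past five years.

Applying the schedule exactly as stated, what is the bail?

Base amounts from the schedule: criminal trespass $5200; domestic battery $32500; petty theft $500.
Stacking rule: highest base plus 30% of each additional charge. Highest is domestic battery at $32500. Additional: $5200 × 30% = $1560; $500 × 30% = $150. Combined base = $32500 + $1710 = $34210.
Defendant has an out-of-state residence (+$16250 flat): $34210 + $16250 = $50460.
Net percentage adjustment: +50% −40% +10% = +20%. $50460 × 1.2 = $60552.
$60552 is within the $300000 maximum.

$60552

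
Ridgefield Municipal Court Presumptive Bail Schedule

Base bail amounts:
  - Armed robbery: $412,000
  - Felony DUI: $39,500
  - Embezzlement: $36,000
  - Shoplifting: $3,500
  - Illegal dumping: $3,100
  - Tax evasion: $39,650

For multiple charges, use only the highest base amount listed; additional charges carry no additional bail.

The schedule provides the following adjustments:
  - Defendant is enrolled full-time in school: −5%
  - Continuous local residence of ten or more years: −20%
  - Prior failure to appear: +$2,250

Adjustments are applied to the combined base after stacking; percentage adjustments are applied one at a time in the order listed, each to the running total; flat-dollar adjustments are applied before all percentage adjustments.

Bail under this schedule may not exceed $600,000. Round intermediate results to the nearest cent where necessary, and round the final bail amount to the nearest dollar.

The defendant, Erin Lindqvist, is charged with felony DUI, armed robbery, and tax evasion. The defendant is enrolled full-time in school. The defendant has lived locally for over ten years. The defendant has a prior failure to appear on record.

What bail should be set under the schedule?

$314,830

Base amounts from the schedule: felony DUI $39,500; armed robbery $412,000; tax evasion $39,650.
Stacking rule: use the highest base only. Highest is armed robbery at $412,000. Combined base = $412,000.
Prior failure to appear (+$2,250 flat): $412,000 + $2,250 = $414,250.
Defendant is enrolled full-time in school (−5%): $414,250 × 0.95 = $393,537.50.
Continuous local residence of ten or more years (−20%): $393,537.50 × 0.8 = $314,830.
$314,830 is within the $600,000 maximum.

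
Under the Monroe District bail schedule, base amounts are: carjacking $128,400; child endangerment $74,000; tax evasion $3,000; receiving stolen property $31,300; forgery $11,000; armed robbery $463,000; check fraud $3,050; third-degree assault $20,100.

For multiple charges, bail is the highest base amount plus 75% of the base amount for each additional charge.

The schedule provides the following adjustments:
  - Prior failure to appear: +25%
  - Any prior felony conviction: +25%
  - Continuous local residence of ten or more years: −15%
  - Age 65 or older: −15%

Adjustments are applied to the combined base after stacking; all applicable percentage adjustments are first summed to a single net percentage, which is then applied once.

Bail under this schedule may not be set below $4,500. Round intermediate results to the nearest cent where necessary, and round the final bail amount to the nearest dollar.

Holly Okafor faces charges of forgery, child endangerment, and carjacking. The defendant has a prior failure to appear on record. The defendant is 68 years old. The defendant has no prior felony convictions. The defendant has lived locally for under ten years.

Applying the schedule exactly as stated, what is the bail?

$211,365

Base amounts from the schedule: forgery $11,000; child endangerment $74,000; carjacking $128,400.
Stacking rule: highest base plus 75% of each additional charge. Highest is carjacking at $128,400. Additional: $11,000 × 75% = $8,250; $74,000 × 75% = $55,500. Combined base = $128,400 + $63,750 = $192,150.
Net percentage adjustment: +25% −15% = +10%. $192,150 × 1.1 = $211,365.
$211,365 is at or above the $4,500 minimum.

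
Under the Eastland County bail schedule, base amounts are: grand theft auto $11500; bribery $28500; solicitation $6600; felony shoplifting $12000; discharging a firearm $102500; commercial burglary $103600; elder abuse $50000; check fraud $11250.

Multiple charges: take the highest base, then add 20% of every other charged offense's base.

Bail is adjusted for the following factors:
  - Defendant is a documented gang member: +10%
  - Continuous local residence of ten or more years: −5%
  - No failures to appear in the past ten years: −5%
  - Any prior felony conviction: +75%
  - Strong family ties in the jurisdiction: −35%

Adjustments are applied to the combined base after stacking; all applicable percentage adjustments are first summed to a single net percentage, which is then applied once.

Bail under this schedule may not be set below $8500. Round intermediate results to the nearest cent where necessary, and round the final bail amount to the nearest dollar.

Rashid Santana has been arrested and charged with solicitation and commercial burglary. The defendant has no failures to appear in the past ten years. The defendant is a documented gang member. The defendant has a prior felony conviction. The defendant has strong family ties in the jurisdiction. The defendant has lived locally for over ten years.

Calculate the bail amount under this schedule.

Base amounts from the schedule: solicitation $6600; commercial burglary $103600.
Stacking rule: highest base plus 20% of each additional charge. Highest is commercial burglary at $103600. Additional: $6600 × 20% = $1320. Combined base = $103600 + $1320 = $104920.
Net percentage adjustment: +10% −5% −5% +75% −35% = +40%. $104920 × 1.4 = $146888.
$146888 is at or above the $8500 minimum.

$146888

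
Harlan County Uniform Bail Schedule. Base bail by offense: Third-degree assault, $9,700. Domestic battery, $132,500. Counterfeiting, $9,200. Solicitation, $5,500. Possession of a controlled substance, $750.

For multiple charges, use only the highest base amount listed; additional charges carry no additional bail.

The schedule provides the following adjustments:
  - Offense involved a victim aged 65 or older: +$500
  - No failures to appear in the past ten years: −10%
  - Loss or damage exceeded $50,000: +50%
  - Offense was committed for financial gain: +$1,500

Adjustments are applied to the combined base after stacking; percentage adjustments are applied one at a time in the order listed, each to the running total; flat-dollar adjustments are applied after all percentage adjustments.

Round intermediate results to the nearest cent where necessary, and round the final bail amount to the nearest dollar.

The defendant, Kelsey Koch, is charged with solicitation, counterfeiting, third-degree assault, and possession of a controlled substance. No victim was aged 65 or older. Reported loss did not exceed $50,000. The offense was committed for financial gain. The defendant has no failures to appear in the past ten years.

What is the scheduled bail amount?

$10,230

Base amounts from the schedule: solicitation $5,500; counterfeiting $9,200; third-degree assault $9,700; possession of a controlled substance $750.
Stacking rule: use the highest base only. Highest is third-degree assault at $9,700. Combined base = $9,700.
No failures to appear in the past ten years (−10%): $9,700 × 0.9 = $8,730.
Offense was committed for financial gain (+$1,500 flat): $8,730 + $1,500 = $10,230.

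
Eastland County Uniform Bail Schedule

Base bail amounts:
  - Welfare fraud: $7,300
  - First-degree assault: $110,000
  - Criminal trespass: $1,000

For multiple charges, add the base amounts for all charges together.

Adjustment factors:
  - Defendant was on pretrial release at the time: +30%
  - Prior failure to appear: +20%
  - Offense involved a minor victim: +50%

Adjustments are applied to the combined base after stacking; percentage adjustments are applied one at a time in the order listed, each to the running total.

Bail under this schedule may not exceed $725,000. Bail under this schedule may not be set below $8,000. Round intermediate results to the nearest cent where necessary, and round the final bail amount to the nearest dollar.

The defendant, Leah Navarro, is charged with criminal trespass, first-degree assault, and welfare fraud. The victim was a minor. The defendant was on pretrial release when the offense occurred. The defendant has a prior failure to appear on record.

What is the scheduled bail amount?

$276,822

Base amounts from the schedule: criminal trespass $1,000; first-degree assault $110,000; welfare fraud $7,300.
Stacking rule: sum of all bases. $1,000 + $110,000 + $7,300 = $118,300.
Defendant was on pretrial release at the time (+30%): $118,300 × 1.3 = $153,790.
Prior failure to appear (+20%): $153,790 × 1.2 = $184,548.
Offense involved a minor victim (+50%): $184,548 × 1.5 = $276,822.
$276,822 is within the $725,000 maximum.
$276,822 is at or above the $8,000 minimum.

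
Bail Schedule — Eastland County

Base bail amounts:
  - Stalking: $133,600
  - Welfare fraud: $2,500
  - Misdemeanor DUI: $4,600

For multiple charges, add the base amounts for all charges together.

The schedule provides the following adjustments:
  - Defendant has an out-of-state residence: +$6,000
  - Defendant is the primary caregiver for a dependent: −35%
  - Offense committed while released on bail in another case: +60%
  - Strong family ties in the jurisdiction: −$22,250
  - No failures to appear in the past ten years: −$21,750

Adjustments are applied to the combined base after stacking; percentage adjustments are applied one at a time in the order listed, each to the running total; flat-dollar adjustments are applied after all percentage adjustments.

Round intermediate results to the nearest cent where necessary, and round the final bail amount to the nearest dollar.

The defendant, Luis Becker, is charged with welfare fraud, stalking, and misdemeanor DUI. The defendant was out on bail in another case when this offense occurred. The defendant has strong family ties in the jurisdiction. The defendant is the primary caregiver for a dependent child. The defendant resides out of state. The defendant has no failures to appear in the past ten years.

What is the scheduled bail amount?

Base amounts from the schedule: welfare fraud $2,500; stalking $133,600; misdemeanor DUI $4,600.
Stacking rule: sum of all bases. $2,500 + $133,600 + $4,600 = $140,700.
Defendant is the primary caregiver for a dependent (−35%): $140,700 × 0.65 = $91,455.
Offense committed while released on bail in another case (+60%): $91,455 × 1.6 = $146,328.
Defendant has an out-of-state residence (+$6,000 flat): $146,328 + $6,000 = $152,328.
Strong family ties in the jurisdiction (−$22,250 flat): $152,328 − $22,250 = $130,078.
No failures to appear in the past ten years (−$21,750 flat): $130,078 − $21,750 = $108,328.

$108,328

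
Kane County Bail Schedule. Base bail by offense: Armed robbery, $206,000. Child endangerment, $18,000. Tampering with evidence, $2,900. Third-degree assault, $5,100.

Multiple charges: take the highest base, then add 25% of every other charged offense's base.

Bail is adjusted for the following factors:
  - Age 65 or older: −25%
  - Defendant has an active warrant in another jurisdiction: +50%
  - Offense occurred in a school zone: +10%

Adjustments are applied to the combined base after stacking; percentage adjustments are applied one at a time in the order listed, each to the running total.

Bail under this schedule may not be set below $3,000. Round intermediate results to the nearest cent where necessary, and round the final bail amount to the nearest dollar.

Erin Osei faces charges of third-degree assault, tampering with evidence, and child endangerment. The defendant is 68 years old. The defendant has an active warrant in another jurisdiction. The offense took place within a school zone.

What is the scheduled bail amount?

$24,750

Base amounts from the schedule: third-degree assault $5,100; tampering with evidence $2,900; child endangerment $18,000.
Stacking rule: highest base plus 25% of each additional charge. Highest is child endangerment at $18,000. Additional: $5,100 × 25% = $1,275; $2,900 × 25% = $725. Combined base = $18,000 + $2,000 = $20,000.
Age 65 or older (−25%): $20,000 × 0.75 = $15,000.
Defendant has an active warrant in another jurisdiction (+50%): $15,000 × 1.5 = $22,500.
Offense occurred in a school zone (+10%): $22,500 × 1.1 = $24,750.
$24,750 is at or above the $3,000 minimum.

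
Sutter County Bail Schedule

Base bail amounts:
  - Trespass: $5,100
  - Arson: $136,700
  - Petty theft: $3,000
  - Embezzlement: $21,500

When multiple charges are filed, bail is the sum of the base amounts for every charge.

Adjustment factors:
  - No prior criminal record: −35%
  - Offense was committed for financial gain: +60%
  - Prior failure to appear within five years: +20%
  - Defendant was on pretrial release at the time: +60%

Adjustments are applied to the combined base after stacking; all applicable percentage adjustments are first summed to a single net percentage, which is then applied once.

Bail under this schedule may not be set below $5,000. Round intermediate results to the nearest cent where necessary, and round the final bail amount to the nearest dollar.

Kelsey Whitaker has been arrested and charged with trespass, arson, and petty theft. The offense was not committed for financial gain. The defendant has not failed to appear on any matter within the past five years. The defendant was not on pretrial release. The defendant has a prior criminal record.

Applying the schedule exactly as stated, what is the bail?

Base amounts from the schedule: trespass $5,100; arson $136,700; petty theft $3,000.
Stacking rule: sum of all bases. $5,100 + $136,700 + $3,000 = $144,800.
No adjustment factors apply to this defendant.
$144,800 is at or above the $5,000 minimum.

$144,800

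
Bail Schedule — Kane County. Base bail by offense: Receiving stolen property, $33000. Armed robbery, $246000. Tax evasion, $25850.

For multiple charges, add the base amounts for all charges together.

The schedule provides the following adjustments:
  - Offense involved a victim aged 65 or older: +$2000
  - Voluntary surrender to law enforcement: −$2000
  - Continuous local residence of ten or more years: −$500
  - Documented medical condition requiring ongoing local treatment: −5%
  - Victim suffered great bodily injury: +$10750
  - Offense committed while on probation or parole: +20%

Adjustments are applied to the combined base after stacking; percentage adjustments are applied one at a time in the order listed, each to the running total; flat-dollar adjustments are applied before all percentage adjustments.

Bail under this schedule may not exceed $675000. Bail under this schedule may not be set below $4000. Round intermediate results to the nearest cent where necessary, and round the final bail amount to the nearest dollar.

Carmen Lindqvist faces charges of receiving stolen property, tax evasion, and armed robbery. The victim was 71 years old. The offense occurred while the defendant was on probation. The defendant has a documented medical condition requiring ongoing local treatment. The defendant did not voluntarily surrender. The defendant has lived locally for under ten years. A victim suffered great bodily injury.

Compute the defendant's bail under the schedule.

Base amounts from the schedule: receiving stolen property $33000; tax evasion $25850; armed robbery $246000.
Stacking rule: sum of all bases. $33000 + $25850 + $246000 = $304850.
Offense involved a victim aged 65 or older (+$2000 flat): $304850 + $2000 = $306850.
Victim suffered great bodily injury (+$10750 flat): $306850 + $10750 = $317600.
Documented medical condition requiring ongoing local treatment (−5%): $317600 × 0.95 = $301720.
Offense committed while on probation or parole (+20%): $301720 × 1.2 = $362064.
$362064 is within the $675000 maximum.
$362064 is at or above the $4000 minimum.

$362064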